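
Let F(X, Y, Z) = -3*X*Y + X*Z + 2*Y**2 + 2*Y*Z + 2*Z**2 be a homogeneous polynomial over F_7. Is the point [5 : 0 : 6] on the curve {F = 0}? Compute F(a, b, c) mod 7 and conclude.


F(5,0,6) ≡ 4 (mod 7); P is NOT on the curve.

Evaluate F(5, 0, 6) term-by-term (mod 7).
  -3*X*Y ↦ -3·5·0·1 = 0
  X*Z ↦ 1·5·1·6 = 30
  2*Y**2 ↦ 2·1·0·1 = 0
  2*Y*Z ↦ 2·1·0·6 = 0
  2*Z**2 ↦ 2·1·1·36 = 72
Sum: F(5, 0, 6) = (0) + (30) + (0) + (0) + (72) = 102.
Reducing mod 7: 102 ≡ 4 (mod 7).
Since F(a, b, c) ≡ 4 ≠ 0 (mod 7), P does NOT lie on the curve.


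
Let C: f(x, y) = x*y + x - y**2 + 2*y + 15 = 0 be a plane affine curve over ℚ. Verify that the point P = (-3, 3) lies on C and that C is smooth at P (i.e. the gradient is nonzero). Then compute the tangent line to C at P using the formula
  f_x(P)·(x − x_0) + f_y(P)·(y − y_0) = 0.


Tangent line at P: 4*x - 7*y + 33 = 0.

Step 1: f(-3, 3) = 0, so P lies on C.
Step 2: partial derivatives
  f_x(x, y) = y + 1, f_y(x, y) = x - 2*y + 2.
  f_x(P) = 4, f_y(P) = -7 (gradient nonzero, so P is smooth).
Step 3: tangent line at P: 4·(x − -3) + -7·(y − 3) = 0.
Expanding: 4*x - 7*y + 33 = 0.


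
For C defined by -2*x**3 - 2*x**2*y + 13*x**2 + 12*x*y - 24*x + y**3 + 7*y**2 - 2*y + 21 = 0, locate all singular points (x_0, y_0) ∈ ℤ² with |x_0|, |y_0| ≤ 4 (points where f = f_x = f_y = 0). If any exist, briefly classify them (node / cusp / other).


Singular points: {(3, -2)}; classification: node.

Compute partial derivatives:
  f_x = -6*x**2 - 4*x*y + 26*x + 12*y - 24.
  f_y = -2*x**2 + 12*x + 3*y**2 + 14*y - 2.
Scan x_0 ∈ {−4, ..., 4}. For each x_0, f_y(x_0, y) is a polynomial in y; find its integer roots y ∈ {−4, ..., 4}, then test f_x and f at those candidates.
  x = -4: f_y(-4, y) = 3*y**2 + 14*y - 82; no integer root y with |y| ≤ 4.
  x = -3: f_y(-3, y) = 3*y**2 + 14*y - 56; no integer root y with |y| ≤ 4.
  x = -2: f_y(-2, y) = 3*y**2 + 14*y - 34; no integer root y with |y| ≤ 4.
  x = -1: f_y(-1, y) = 3*y**2 + 14*y - 16; no integer root y with |y| ≤ 4.
  x = 0: f_y(0, y) = 3*y**2 + 14*y - 2; no integer root y with |y| ≤ 4.
  x = 1: f_y(1, y) = 3*y**2 + 14*y + 8; vanishes at y ∈ {-4}. (1, -4): f_x = -36 ≠ 0.
  x = 2: f_y(2, y) = 3*y**2 + 14*y + 14; no integer root y with |y| ≤ 4.
  x = 3: f_y(3, y) = 3*y**2 + 14*y + 16; vanishes at y ∈ {-2}. (3, -2): f_x = 0, f = 0 — SINGULAR.
  x = 4: f_y(4, y) = 3*y**2 + 14*y + 14; no integer root y with |y| ≤ 4.
Only singular point on the grid: (3, -2).
Classify: substitute x = 3 + u, y = -2 + v and expand: f = -2*u**3 - 2*u**2*v - u**2 + v**3 + v**2.
No constant or linear terms (consistent with a singular point). Quadratic part: -u**2 + v**2. Cubic part: -2*u**3 - 2*u**2*v + v**3.
The quadratic part v**2 - u**2 = (v − u)(v + u) splits into two distinct linear factors, so there are two distinct tangent lines y − -2 = ±(x − 3) — this is a node (ordinary double point).
Classification: node.


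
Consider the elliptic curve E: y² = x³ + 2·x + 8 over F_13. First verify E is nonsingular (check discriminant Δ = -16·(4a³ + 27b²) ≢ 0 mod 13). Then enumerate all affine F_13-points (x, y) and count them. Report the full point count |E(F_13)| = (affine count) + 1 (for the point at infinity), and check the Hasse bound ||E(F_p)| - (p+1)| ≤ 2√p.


Affine points = {(5, 0), (7, 1), (7, 12), (8, 4), (8, 9), (9, 1), (9, 12), (10, 1), (10, 12), (11, 3), (11, 10)}; affine count = 11; |E(F_13)| = 12.

Discriminant check: Δ ∝ 4a³ + 27b² = 4·2³ + 27·8² = 4·8 + 27·64 ≡ 5 (mod 13). Nonzero ⇒ E is nonsingular.
For each x ∈ F_13, compute rhs = x³ + 2·x + 8 mod 13, then count y ∈ F_13 with y² ≡ rhs.
  x = 0: rhs = 8, matching y values: none (0 points).
  x = 1: rhs = 11, matching y values: none (0 points).
  x = 2: rhs = 7, matching y values: none (0 points).
  x = 3: rhs = 2, matching y values: none (0 points).
  x = 4: rhs = 2, matching y values: none (0 points).
  x = 5: rhs = 0, matching y values: 0 (1 points).
  x = 6: rhs = 2, matching y values: none (0 points).
  x = 7: rhs = 1, matching y values: 1, 12 (2 points).
  x = 8: rhs = 3, matching y values: 4, 9 (2 points).
  x = 9: rhs = 1, matching y values: 1, 12 (2 points).
  x = 10: rhs = 1, matching y values: 1, 12 (2 points).
  x = 11: rhs = 9, matching y values: 3, 10 (2 points).
  x = 12: rhs = 5, matching y values: none (0 points).
Total affine count: 11.
Full point count |E(F_13)| = 11 + 1 = 12.
Hasse bound: |12 − (13+1)| = |-2| = 2 ≤ 2√13 ≈ 7.2111 ✓.


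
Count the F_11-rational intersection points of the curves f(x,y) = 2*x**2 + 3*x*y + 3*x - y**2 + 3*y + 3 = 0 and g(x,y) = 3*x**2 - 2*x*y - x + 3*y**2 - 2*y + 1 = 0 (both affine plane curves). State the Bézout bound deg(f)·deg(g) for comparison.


Common zeros: ∅; count = 0; Bézout bound = 4.

deg(f) = 2, deg(g) = 2, so Bézout bound = 4.
Scan x ∈ F_11. For each x, list the y ∈ F_11 with f(x, y) ≡ 0 and those with g(x, y) ≡ 0 (mod 11); the common zeros in that column are the intersection.
  x = 0: f ≡ 0 at y ∈ ∅; g ≡ 0 at y ∈ {3, 5}; common: ∅.
  x = 1: f ≡ 0 at y ∈ ∅; g ≡ 0 at y ∈ ∅; common: ∅.
  x = 2: f ≡ 0 at y ∈ ∅; g ≡ 0 at y ∈ {0, 2}; common: ∅.
  x = 3: f ≡ 0 at y ∈ {6}; g ≡ 0 at y ∈ ∅; common: ∅.
  x = 4: f ≡ 0 at y ∈ ∅; g ≡ 0 at y ∈ {9}; common: ∅.
  x = 5: f ≡ 0 at y ∈ ∅; g ≡ 0 at y ∈ ∅; common: ∅.
  x = 6: f ≡ 0 at y ∈ ∅; g ≡ 0 at y ∈ {3, 9}; common: ∅.
  x = 7: f ≡ 0 at y ∈ ∅; g ≡ 0 at y ∈ {2, 7}; common: ∅.
  x = 8: f ≡ 0 at y ∈ ∅; g ≡ 0 at y ∈ ∅; common: ∅.
  x = 9: f ≡ 0 at y ∈ ∅; g ≡ 0 at y ∈ {7}; common: ∅.
  x = 10: f ≡ 0 at y ∈ ∅; g ≡ 0 at y ∈ ∅; common: ∅.
Collecting: common zeros = ∅, so the count is 0.
Comparison with the Bézout bound: 0 ≤ 4 = deg(f)·deg(g), as expected for curves with no common component (the affine F_11-count falls short of the bound because intersections may lie at infinity, over extension fields, or carry multiplicity).


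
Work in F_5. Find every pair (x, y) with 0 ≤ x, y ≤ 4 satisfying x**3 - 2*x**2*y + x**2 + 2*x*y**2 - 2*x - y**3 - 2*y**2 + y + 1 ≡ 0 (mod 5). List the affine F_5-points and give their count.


Affine F_5-points: {(2, 2), (3, 2)}; count = 2.

For each of the 25 pairs (x, y) ∈ F_5², evaluate f(x, y) mod 5. Record the zeros.
  x = 0: [0↦1, 1↦4, 2↦2, 3↦4, 4↦4]  zeros at y ∈ ∅
  x = 1: [0↦1, 1↦4, 2↦1, 3↦1, 4↦3]  zeros at y ∈ ∅
  x = 2: [0↦4, 1↦3, 2↦0, 3↦4, 4↦4]  zeros at y ∈ {2}
  x = 3: [0↦1, 1↦2, 2↦0, 3↦4, 4↦3]  zeros at y ∈ {2}
  x = 4: [0↦3, 1↦2, 2↦2, 3↦2, 4↦1]  zeros at y ∈ ∅
Collecting zeros: affine points = {(2, 2), (3, 2)}.
Total count |C(F_5)_aff| = 2.


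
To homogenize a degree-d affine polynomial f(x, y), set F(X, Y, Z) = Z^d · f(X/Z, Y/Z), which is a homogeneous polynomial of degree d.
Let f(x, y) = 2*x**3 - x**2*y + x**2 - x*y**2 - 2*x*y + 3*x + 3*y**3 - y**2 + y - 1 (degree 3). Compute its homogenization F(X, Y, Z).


F(X, Y, Z) = 2*X**3 - X**2*Y + X**2*Z - X*Y**2 - 2*X*Y*Z + 3*X*Z**2 + 3*Y**3 - Y**2*Z + Y*Z**2 - Z**3

deg(f) = 3.
Substitute x = X/Z, y = Y/Z into f, then multiply by Z^3.
  monomial 2·x^3·y^0 ↦ 2·X^3·Y^0·Z^0.
  monomial -1·x^2·y^1 ↦ -1·X^2·Y^1·Z^0.
  monomial 1·x^2·y^0 ↦ 1·X^2·Y^0·Z^1.
  monomial -1·x^1·y^2 ↦ -1·X^1·Y^2·Z^0.
  monomial -2·x^1·y^1 ↦ -2·X^1·Y^1·Z^1.
  monomial 3·x^1·y^0 ↦ 3·X^1·Y^0·Z^2.
  monomial 3·x^0·y^3 ↦ 3·X^0·Y^3·Z^0.
  monomial -1·x^0·y^2 ↦ -1·X^0·Y^2·Z^1.
  monomial 1·x^0·y^1 ↦ 1·X^0·Y^1·Z^2.
  monomial -1·x^0·y^0 ↦ -1·X^0·Y^0·Z^3.
Collecting: F(X, Y, Z) = 2*X**3 - X**2*Y + X**2*Z - X*Y**2 - 2*X*Y*Z + 3*X*Z**2 + 3*Y**3 - Y**2*Z + Y*Z**2 - Z**3.


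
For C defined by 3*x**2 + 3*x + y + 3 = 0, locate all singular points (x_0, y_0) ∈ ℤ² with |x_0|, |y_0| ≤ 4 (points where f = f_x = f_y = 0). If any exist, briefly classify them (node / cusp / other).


No singular points in the scanned grid; C is smooth there.

Compute partial derivatives:
  f_x = 6*x + 3.
  f_y = 1.
f_y = 1 is a nonzero constant, so f_y never vanishes: no point (x, y) can satisfy f = f_x = f_y = 0. In particular no (x, y) ∈ {−4, ..., 4}² is singular; the curve is smooth.


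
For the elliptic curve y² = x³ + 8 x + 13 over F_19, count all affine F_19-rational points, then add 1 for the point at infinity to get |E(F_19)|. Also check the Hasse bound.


Affine points = {(3, 8), (3, 11), (5, 8), (5, 11), (6, 7), (6, 12), (8, 0), (9, 4), (9, 15), (11, 8), (11, 11), (14, 0), (16, 0), (18, 2), (18, 17)}; affine count = 15; |E(F_19)| = 16.

Discriminant check: Δ ∝ 4a³ + 27b² = 4·8³ + 27·13² = 4·512 + 27·169 ≡ 18 (mod 19). Nonzero ⇒ E is nonsingular.
For each x ∈ F_19, compute rhs = x³ + 8·x + 13 mod 19, then count y ∈ F_19 with y² ≡ rhs.
  x = 0: rhs = 13, matching y values: none (0 points).
  x = 1: rhs = 3, matching y values: none (0 points).
  x = 2: rhs = 18, matching y values: none (0 points).
  x = 3: rhs = 7, matching y values: 8, 11 (2 points).
  x = 4: rhs = 14, matching y values: none (0 points).
  x = 5: rhs = 7, matching y values: 8, 11 (2 points).
  x = 6: rhs = 11, matching y values: 7, 12 (2 points).
  x = 7: rhs = 13, matching y values: none (0 points).
  x = 8: rhs = 0, matching y values: 0 (1 points).
  x = 9: rhs = 16, matching y values: 4, 15 (2 points).
  x = 10: rhs = 10, matching y values: none (0 points).
  x = 11: rhs = 7, matching y values: 8, 11 (2 points).
  x = 12: rhs = 13, matching y values: none (0 points).
  x = 13: rhs = 15, matching y values: none (0 points).
  x = 14: rhs = 0, matching y values: 0 (1 points).
  x = 15: rhs = 12, matching y values: none (0 points).
  x = 16: rhs = 0, matching y values: 0 (1 points).
  x = 17: rhs = 8, matching y values: none (0 points).
  x = 18: rhs = 4, matching y values: 2, 17 (2 points).
Total affine count: 15.
Full point count |E(F_19)| = 15 + 1 = 16.
Hasse bound: |16 − (19+1)| = |-4| = 4 ≤ 2√19 ≈ 8.7178 ✓.


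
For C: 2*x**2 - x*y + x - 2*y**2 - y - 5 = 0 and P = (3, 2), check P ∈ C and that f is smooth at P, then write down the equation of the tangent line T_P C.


Tangent line at P: 11*x - 12*y - 9 = 0.

Step 1: f(3, 2) = 0, so P lies on C.
Step 2: partial derivatives
  f_x(x, y) = 4*x - y + 1, f_y(x, y) = -x - 4*y - 1.
  f_x(P) = 11, f_y(P) = -12 (gradient nonzero, so P is smooth).
Step 3: tangent line at P: 11·(x − 3) + -12·(y − 2) = 0.
Expanding: 11*x - 12*y - 9 = 0.


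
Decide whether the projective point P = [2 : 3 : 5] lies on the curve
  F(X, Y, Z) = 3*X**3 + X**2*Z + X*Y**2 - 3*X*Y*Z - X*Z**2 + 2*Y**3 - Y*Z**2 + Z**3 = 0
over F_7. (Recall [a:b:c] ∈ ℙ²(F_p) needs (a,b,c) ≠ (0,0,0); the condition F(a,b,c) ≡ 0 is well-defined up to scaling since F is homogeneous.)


F(2,3,5) ≡ 5 (mod 7); P is NOT on the curve.

Evaluate F(2, 3, 5) term-by-term (mod 7).
  3*X**3 ↦ 3·8·1·1 = 24
  X**2*Z ↦ 1·4·1·5 = 20
  X*Y**2 ↦ 1·2·9·1 = 18
  -3*X*Y*Z ↦ -3·2·3·5 = -90
  -X*Z**2 ↦ -1·2·1·25 = -50
  2*Y**3 ↦ 2·1·27·1 = 54
  -Y*Z**2 ↦ -1·1·3·25 = -75
  Z**3 ↦ 1·1·1·125 = 125
Sum: F(2, 3, 5) = (24) + (20) + (18) + (-90) + (-50) + (54) + (-75) + (125) = 26.
Reducing mod 7: 26 ≡ 5 (mod 7).
Since F(a, b, c) ≡ 5 ≠ 0 (mod 7), P does NOT lie on the curve.


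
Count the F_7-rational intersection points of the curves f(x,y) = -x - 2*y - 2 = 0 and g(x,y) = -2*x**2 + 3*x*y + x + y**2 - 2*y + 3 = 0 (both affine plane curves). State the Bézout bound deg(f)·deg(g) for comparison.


Common zeros: {(2, 5), (5, 0)}; count = 2; Bézout bound = 2.

deg(f) = 1, deg(g) = 2, so Bézout bound = 2.
Scan x ∈ F_7. For each x, list the y ∈ F_7 with f(x, y) ≡ 0 and those with g(x, y) ≡ 0 (mod 7); the common zeros in that column are the intersection.
  x = 0: f ≡ 0 at y ∈ {6}; g ≡ 0 at y ∈ ∅; common: ∅.
  x = 1: f ≡ 0 at y ∈ {2}; g ≡ 0 at y ∈ {3}; common: ∅.
  x = 2: f ≡ 0 at y ∈ {5}; g ≡ 0 at y ∈ {5}; common: {5}.
  x = 3: f ≡ 0 at y ∈ {1}; g ≡ 0 at y ∈ ∅; common: ∅.
  x = 4: f ≡ 0 at y ∈ {4}; g ≡ 0 at y ∈ {1, 3}; common: ∅.
  x = 5: f ≡ 0 at y ∈ {0}; g ≡ 0 at y ∈ {0, 1}; common: {0}.
  x = 6: f ≡ 0 at y ∈ {3}; g ≡ 0 at y ∈ {0, 5}; common: ∅.
Collecting: common zeros = {(2, 5), (5, 0)}, so the count is 2.
Comparison with the Bézout bound: 2 ≤ 2 = deg(f)·deg(g), as expected for curves with no common component (the bound is attained).


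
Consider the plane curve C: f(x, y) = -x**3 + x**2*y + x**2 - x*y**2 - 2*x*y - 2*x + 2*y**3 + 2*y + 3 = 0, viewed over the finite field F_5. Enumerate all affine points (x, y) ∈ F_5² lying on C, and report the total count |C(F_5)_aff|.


Affine F_5-points: {(1, 2), (2, 0), (4, 1), (4, 3)}; count = 4.

For each of the 25 pairs (x, y) ∈ F_5², evaluate f(x, y) mod 5. Record the zeros.
  x = 0: [0↦3, 1↦2, 2↦3, 3↦3, 4↦4]  zeros at y ∈ ∅
  x = 1: [0↦1, 1↦3, 2↦0, 3↦4, 4↦2]  zeros at y ∈ {2}
  x = 2: [0↦0, 1↦2, 2↦2, 3↦2, 4↦4]  zeros at y ∈ {0}
  x = 3: [0↦4, 1↦3, 2↦3, 3↦1, 4↦4]  zeros at y ∈ ∅
  x = 4: [0↦2, 1↦0, 2↦2, 3↦0, 4↦1]  zeros at y ∈ {1, 3}
Collecting zeros: affine points = {(1, 2), (2, 0), (4, 1), (4, 3)}.
Total count |C(F_5)_aff| = 4.


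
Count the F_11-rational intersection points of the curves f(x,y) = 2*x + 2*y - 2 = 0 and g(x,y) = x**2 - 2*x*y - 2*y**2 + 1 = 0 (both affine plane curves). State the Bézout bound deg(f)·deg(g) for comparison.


Common zeros: ∅; count = 0; Bézout bound = 2.

deg(f) = 1, deg(g) = 2, so Bézout bound = 2.
Scan x ∈ F_11. For each x, list the y ∈ F_11 with f(x, y) ≡ 0 and those with g(x, y) ≡ 0 (mod 11); the common zeros in that column are the intersection.
  x = 0: f ≡ 0 at y ∈ {1}; g ≡ 0 at y ∈ ∅; common: ∅.
  x = 1: f ≡ 0 at y ∈ {0}; g ≡ 0 at y ∈ {3, 7}; common: ∅.
  x = 2: f ≡ 0 at y ∈ {10}; g ≡ 0 at y ∈ {2, 7}; common: ∅.
  x = 3: f ≡ 0 at y ∈ {9}; g ≡ 0 at y ∈ ∅; common: ∅.
  x = 4: f ≡ 0 at y ∈ {8}; g ≡ 0 at y ∈ ∅; common: ∅.
  x = 5: f ≡ 0 at y ∈ {7}; g ≡ 0 at y ∈ {3}; common: ∅.
  x = 6: f ≡ 0 at y ∈ {6}; g ≡ 0 at y ∈ {8}; common: ∅.
  x = 7: f ≡ 0 at y ∈ {5}; g ≡ 0 at y ∈ ∅; common: ∅.
  x = 8: f ≡ 0 at y ∈ {4}; g ≡ 0 at y ∈ ∅; common: ∅.
  x = 9: f ≡ 0 at y ∈ {3}; g ≡ 0 at y ∈ {4, 9}; common: ∅.
  x = 10: f ≡ 0 at y ∈ {2}; g ≡ 0 at y ∈ {4, 8}; common: ∅.
Collecting: common zeros = ∅, so the count is 0.
Comparison with the Bézout bound: 0 ≤ 2 = deg(f)·deg(g), as expected for curves with no common component (the affine F_11-count falls short of the bound because intersections may lie at infinity, over extension fields, or carry multiplicity).


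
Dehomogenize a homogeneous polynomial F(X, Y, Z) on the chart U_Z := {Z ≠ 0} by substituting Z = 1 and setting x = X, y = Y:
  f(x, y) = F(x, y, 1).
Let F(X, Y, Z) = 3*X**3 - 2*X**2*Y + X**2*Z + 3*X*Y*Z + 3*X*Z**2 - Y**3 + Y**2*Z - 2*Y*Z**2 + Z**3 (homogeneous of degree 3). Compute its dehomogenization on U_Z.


f(x, y) = 3*x**3 - 2*x**2*y + x**2 + 3*x*y + 3*x - y**3 + y**2 - 2*y + 1

On U_Z we set Z = 1. Each monomial c·X^i·Y^j·Z^k in F becomes c·x^i·y^j·1^k = c·x^i·y^j.
Substituting Z = 1: F(X, Y, 1) = 3*x**3 - 2*x**2*y + x**2 + 3*x*y + 3*x - y**3 + y**2 - 2*y + 1.
Note: deg(f) ≤ deg(F) = 3; strict inequality happens when F is divisible by Z (lost terms).


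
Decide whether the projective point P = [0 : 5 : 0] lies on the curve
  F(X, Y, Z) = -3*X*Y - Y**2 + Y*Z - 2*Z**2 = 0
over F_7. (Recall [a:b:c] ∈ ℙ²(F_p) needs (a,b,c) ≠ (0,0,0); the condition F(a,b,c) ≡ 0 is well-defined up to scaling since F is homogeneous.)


F(0,5,0) ≡ 3 (mod 7); P is NOT on the curve.

Evaluate F(0, 5, 0) term-by-term (mod 7).
  -3*X*Y ↦ -3·0·5·1 = 0
  -Y**2 ↦ -1·1·25·1 = -25
  Y*Z ↦ 1·1·5·0 = 0
  -2*Z**2 ↦ -2·1·1·0 = 0
Sum: F(0, 5, 0) = (0) + (-25) + (0) + (0) = -25.
Reducing mod 7: -25 ≡ 3 (mod 7).
Since F(a, b, c) ≡ 3 ≠ 0 (mod 7), P does NOT lie on the curve.


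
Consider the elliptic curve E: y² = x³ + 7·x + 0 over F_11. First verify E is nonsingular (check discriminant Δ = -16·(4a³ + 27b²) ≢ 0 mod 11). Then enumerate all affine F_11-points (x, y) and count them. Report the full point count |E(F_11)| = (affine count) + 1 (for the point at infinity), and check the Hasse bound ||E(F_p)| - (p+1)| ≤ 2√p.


Affine points = {(0, 0), (2, 0), (3, 2), (3, 9), (4, 2), (4, 9), (6, 4), (6, 7), (9, 0), (10, 5), (10, 6)}; affine count = 11; |E(F_11)| = 12.

Discriminant check: Δ ∝ 4a³ + 27b² = 4·7³ + 27·0² = 4·343 + 27·0 ≡ 8 (mod 11). Nonzero ⇒ E is nonsingular.
For each x ∈ F_11, compute rhs = x³ + 7·x + 0 mod 11, then count y ∈ F_11 with y² ≡ rhs.
  x = 0: rhs = 0, matching y values: 0 (1 points).
  x = 1: rhs = 8, matching y values: none (0 points).
  x = 2: rhs = 0, matching y values: 0 (1 points).
  x = 3: rhs = 4, matching y values: 2, 9 (2 points).
  x = 4: rhs = 4, matching y values: 2, 9 (2 points).
  x = 5: rhs = 6, matching y values: none (0 points).
  x = 6: rhs = 5, matching y values: 4, 7 (2 points).
  x = 7: rhs = 7, matching y values: none (0 points).
  x = 8: rhs = 7, matching y values: none (0 points).
  x = 9: rhs = 0, matching y values: 0 (1 points).
  x = 10: rhs = 3, matching y values: 5, 6 (2 points).
Total affine count: 11.
Full point count |E(F_11)| = 11 + 1 = 12.
Hasse bound: |12 − (11+1)| = |0| = 0 ≤ 2√11 ≈ 6.6332 ✓.


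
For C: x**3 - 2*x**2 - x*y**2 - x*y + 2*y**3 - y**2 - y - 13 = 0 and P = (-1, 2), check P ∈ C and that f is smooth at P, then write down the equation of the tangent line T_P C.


Tangent line at P: x + 24*y - 47 = 0.

Step 1: f(-1, 2) = 0, so P lies on C.
Step 2: partial derivatives
  f_x(x, y) = 3*x**2 - 4*x - y**2 - y, f_y(x, y) = -2*x*y - x + 6*y**2 - 2*y - 1.
  f_x(P) = 1, f_y(P) = 24 (gradient nonzero, so P is smooth).
Step 3: tangent line at P: 1·(x − -1) + 24·(y − 2) = 0.
Expanding: x + 24*y - 47 = 0.


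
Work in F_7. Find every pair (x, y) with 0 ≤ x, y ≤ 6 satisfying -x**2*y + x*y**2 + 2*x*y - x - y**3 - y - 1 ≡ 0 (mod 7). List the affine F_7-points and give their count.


Affine F_7-points: {(1, 6), (6, 0)}; count = 2.

For each of the 49 pairs (x, y) ∈ F_7², evaluate f(x, y) mod 7. Record the zeros.
  x = 0: [0↦6, 1↦4, 2↦3, 3↦4, 4↦1, 5↦2, 6↦1]  zeros at y ∈ ∅
  x = 1: [0↦5, 1↦5, 2↦1, 3↦1, 4↦6, 5↦3, 6↦0]  zeros at y ∈ {6}
  x = 2: [0↦4, 1↦4, 2↦2, 3↦6, 4↦3, 5↦1, 6↦1]  zeros at y ∈ ∅
  x = 3: [0↦3, 1↦1, 2↦6, 3↦5, 4↦6, 5↦3, 6↦4]  zeros at y ∈ ∅
  x = 4: [0↦2, 1↦3, 2↦6, 3↦5, 4↦1, 5↦2, 6↦2]  zeros at y ∈ ∅
  x = 5: [0↦1, 1↦3, 2↦2, 3↦6, 4↦2, 5↦5, 6↦2]  zeros at y ∈ ∅
  x = 6: [0↦0, 1↦1, 2↦1, 3↦1, 4↦2, 5↦5, 6↦4]  zeros at y ∈ {0}
Collecting zeros: affine points = {(1, 6), (6, 0)}.
Total count |C(F_7)_aff| = 2.


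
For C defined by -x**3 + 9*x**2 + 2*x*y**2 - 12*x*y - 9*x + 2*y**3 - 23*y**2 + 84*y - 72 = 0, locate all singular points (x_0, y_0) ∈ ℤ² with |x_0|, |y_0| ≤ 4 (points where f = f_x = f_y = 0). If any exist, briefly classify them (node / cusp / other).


Singular points: {(3, 3)}; classification: cusp.

Compute partial derivatives:
  f_x = -3*x**2 + 18*x + 2*y**2 - 12*y - 9.
  f_y = 4*x*y - 12*x + 6*y**2 - 46*y + 84.
Scan x_0 ∈ {−4, ..., 4}. For each x_0, f_y(x_0, y) is a polynomial in y; find its integer roots y ∈ {−4, ..., 4}, then test f_x and f at those candidates.
  x = -4: f_y(-4, y) = 6*y**2 - 62*y + 132; vanishes at y ∈ {3}. (-4, 3): f_x = -147 ≠ 0.
  x = -3: f_y(-3, y) = 6*y**2 - 58*y + 120; vanishes at y ∈ {3}. (-3, 3): f_x = -108 ≠ 0.
  x = -2: f_y(-2, y) = 6*y**2 - 54*y + 108; vanishes at y ∈ {3}. (-2, 3): f_x = -75 ≠ 0.
  x = -1: f_y(-1, y) = 6*y**2 - 50*y + 96; vanishes at y ∈ {3}. (-1, 3): f_x = -48 ≠ 0.
  x = 0: f_y(0, y) = 6*y**2 - 46*y + 84; vanishes at y ∈ {3}. (0, 3): f_x = -27 ≠ 0.
  x = 1: f_y(1, y) = 6*y**2 - 42*y + 72; vanishes at y ∈ {3, 4}. (1, 3): f_x = -12 ≠ 0; (1, 4): f_x = -10 ≠ 0.
  x = 2: f_y(2, y) = 6*y**2 - 38*y + 60; vanishes at y ∈ {3}. (2, 3): f_x = -3 ≠ 0.
  x = 3: f_y(3, y) = 6*y**2 - 34*y + 48; vanishes at y ∈ {3}. (3, 3): f_x = 0, f = 0 — SINGULAR.
  x = 4: f_y(4, y) = 6*y**2 - 30*y + 36; vanishes at y ∈ {2, 3}. (4, 2): f_x = -1 ≠ 0; (4, 3): f_x = -3 ≠ 0.
Only singular point on the grid: (3, 3).
Classify: substitute x = 3 + u, y = 3 + v and expand: f = -u**3 + 2*u*v**2 + 2*v**3 + v**2.
No constant or linear terms (consistent with a singular point). Quadratic part: v**2. Cubic part: -u**3 + 2*u*v**2 + 2*v**3.
The quadratic part v**2 is a perfect square, so there is a single (double) tangent line v = 0, i.e. y = 3. Restricting the cubic part to that line (v = 0) leaves -u**3 ≠ 0, so f is not divisible by v and the branch is v² ≈ u**3 to lowest order — this is a cusp.
Classification: cusp.


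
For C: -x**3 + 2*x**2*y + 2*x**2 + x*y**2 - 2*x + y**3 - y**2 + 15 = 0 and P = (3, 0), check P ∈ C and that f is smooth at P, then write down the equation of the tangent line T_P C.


Tangent line at P: -17*x + 18*y + 51 = 0.

Step 1: f(3, 0) = 0, so P lies on C.
Step 2: partial derivatives
  f_x(x, y) = -3*x**2 + 4*x*y + 4*x + y**2 - 2, f_y(x, y) = 2*x**2 + 2*x*y + 3*y**2 - 2*y.
  f_x(P) = -17, f_y(P) = 18 (gradient nonzero, so P is smooth).
Step 3: tangent line at P: -17·(x − 3) + 18·(y − 0) = 0.
Expanding: -17*x + 18*y + 51 = 0.


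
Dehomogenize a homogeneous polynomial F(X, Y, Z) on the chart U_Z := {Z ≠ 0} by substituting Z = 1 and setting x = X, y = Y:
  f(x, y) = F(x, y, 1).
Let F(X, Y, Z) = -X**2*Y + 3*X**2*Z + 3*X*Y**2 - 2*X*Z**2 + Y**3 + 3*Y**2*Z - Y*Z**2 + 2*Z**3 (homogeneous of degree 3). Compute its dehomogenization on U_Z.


f(x, y) = -x**2*y + 3*x**2 + 3*x*y**2 - 2*x + y**3 + 3*y**2 - y + 2

On U_Z we set Z = 1. Each monomial c·X^i·Y^j·Z^k in F becomes c·x^i·y^j·1^k = c·x^i·y^j.
Substituting Z = 1: F(X, Y, 1) = -x**2*y + 3*x**2 + 3*x*y**2 - 2*x + y**3 + 3*y**2 - y + 2.
Note: deg(f) ≤ deg(F) = 3; strict inequality happens when F is divisible by Z (lost terms).


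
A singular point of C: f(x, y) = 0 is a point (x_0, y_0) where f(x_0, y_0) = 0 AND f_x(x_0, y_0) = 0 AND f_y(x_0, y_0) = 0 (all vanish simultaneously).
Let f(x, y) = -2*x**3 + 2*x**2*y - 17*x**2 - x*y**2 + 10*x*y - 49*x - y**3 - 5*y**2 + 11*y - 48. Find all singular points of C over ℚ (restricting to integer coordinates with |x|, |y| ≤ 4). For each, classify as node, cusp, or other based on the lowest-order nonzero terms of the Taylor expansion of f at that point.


Singular points: {(-3, -1)}; classification: node.

Compute partial derivatives:
  f_x = -6*x**2 + 4*x*y - 34*x - y**2 + 10*y - 49.
  f_y = 2*x**2 - 2*x*y + 10*x - 3*y**2 - 10*y + 11.
Scan x_0 ∈ {−4, ..., 4}. For each x_0, f_y(x_0, y) is a polynomial in y; find its integer roots y ∈ {−4, ..., 4}, then test f_x and f at those candidates.
  x = -4: f_y(-4, y) = -3*y**2 - 2*y + 3; no integer root y with |y| ≤ 4.
  x = -3: f_y(-3, y) = -3*y**2 - 4*y - 1; vanishes at y ∈ {-1}. (-3, -1): f_x = 0, f = 0 — SINGULAR.
  x = -2: f_y(-2, y) = -3*y**2 - 6*y - 1; no integer root y with |y| ≤ 4.
  x = -1: f_y(-1, y) = -3*y**2 - 8*y + 3; vanishes at y ∈ {-3}. (-1, -3): f_x = -48 ≠ 0.
  x = 0: f_y(0, y) = -3*y**2 - 10*y + 11; no integer root y with |y| ≤ 4.
  x = 1: f_y(1, y) = -3*y**2 - 12*y + 23; no integer root y with |y| ≤ 4.
  x = 2: f_y(2, y) = -3*y**2 - 14*y + 39; no integer root y with |y| ≤ 4.
  x = 3: f_y(3, y) = -3*y**2 - 16*y + 59; no integer root y with |y| ≤ 4.
  x = 4: f_y(4, y) = -3*y**2 - 18*y + 83; no integer root y with |y| ≤ 4.
Only singular point on the grid: (-3, -1).
Classify: substitute x = -3 + u, y = -1 + v and expand: f = -2*u**3 + 2*u**2*v - u**2 - u*v**2 - v**3 + v**2.
No constant or linear terms (consistent with a singular point). Quadratic part: -u**2 + v**2. Cubic part: -2*u**3 + 2*u**2*v - u*v**2 - v**3.
The quadratic part v**2 - u**2 = (v − u)(v + u) splits into two distinct linear factors, so there are two distinct tangent lines y − -1 = ±(x − -3) — this is a node (ordinary double point).
Classification: node.


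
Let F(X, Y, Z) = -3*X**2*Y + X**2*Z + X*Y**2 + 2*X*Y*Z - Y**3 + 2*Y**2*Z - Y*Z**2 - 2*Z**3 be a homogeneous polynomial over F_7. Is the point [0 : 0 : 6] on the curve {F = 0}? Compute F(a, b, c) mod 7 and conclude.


F(0,0,6) ≡ 2 (mod 7); P is NOT on the curve.

Evaluate F(0, 0, 6) term-by-term (mod 7).
  -3*X**2*Y ↦ -3·0·0·1 = 0
  X**2*Z ↦ 1·0·1·6 = 0
  X*Y**2 ↦ 1·0·0·1 = 0
  2*X*Y*Z ↦ 2·0·0·6 = 0
  -Y**3 ↦ -1·1·0·1 = 0
  2*Y**2*Z ↦ 2·1·0·6 = 0
  -Y*Z**2 ↦ -1·1·0·36 = 0
  -2*Z**3 ↦ -2·1·1·216 = -432
Sum: F(0, 0, 6) = (0) + (0) + (0) + (0) + (0) + (0) + (0) + (-432) = -432.
Reducing mod 7: -432 ≡ 2 (mod 7).
Since F(a, b, c) ≡ 2 ≠ 0 (mod 7), P does NOT lie on the curve.


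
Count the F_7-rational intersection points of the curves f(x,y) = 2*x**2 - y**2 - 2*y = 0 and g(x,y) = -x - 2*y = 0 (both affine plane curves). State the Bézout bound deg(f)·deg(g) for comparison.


Common zeros: {(0, 0)}; count = 1; Bézout bound = 2.

deg(f) = 2, deg(g) = 1, so Bézout bound = 2.
Scan x ∈ F_7. For each x, list the y ∈ F_7 with f(x, y) ≡ 0 and those with g(x, y) ≡ 0 (mod 7); the common zeros in that column are the intersection.
  x = 0: f ≡ 0 at y ∈ {0, 5}; g ≡ 0 at y ∈ {0}; common: {0}.
  x = 1: f ≡ 0 at y ∈ ∅; g ≡ 0 at y ∈ {3}; common: ∅.
  x = 2: f ≡ 0 at y ∈ {2, 3}; g ≡ 0 at y ∈ {6}; common: ∅.
  x = 3: f ≡ 0 at y ∈ ∅; g ≡ 0 at y ∈ {2}; common: ∅.
  x = 4: f ≡ 0 at y ∈ ∅; g ≡ 0 at y ∈ {5}; common: ∅.
  x = 5: f ≡ 0 at y ∈ {2, 3}; g ≡ 0 at y ∈ {1}; common: ∅.
  x = 6: f ≡ 0 at y ∈ ∅; g ≡ 0 at y ∈ {4}; common: ∅.
Collecting: common zeros = {(0, 0)}, so the count is 1.
Comparison with the Bézout bound: 1 ≤ 2 = deg(f)·deg(g), as expected for curves with no common component (the affine F_7-count falls short of the bound because intersections may lie at infinity, over extension fields, or carry multiplicity).


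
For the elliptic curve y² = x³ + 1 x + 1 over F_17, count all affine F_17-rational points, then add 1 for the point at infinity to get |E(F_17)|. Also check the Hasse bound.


Affine points = {(0, 1), (0, 16), (4, 1), (4, 16), (6, 6), (6, 11), (9, 5), (9, 12), (10, 5), (10, 12), (11, 0), (13, 1), (13, 16), (15, 5), (15, 12), (16, 4), (16, 13)}; affine count = 17; |E(F_17)| = 18.

Discriminant check: Δ ∝ 4a³ + 27b² = 4·1³ + 27·1² = 4·1 + 27·1 ≡ 14 (mod 17). Nonzero ⇒ E is nonsingular.
For each x ∈ F_17, compute rhs = x³ + 1·x + 1 mod 17, then count y ∈ F_17 with y² ≡ rhs.
  x = 0: rhs = 1, matching y values: 1, 16 (2 points).
  x = 1: rhs = 3, matching y values: none (0 points).
  x = 2: rhs = 11, matching y values: none (0 points).
  x = 3: rhs = 14, matching y values: none (0 points).
  x = 4: rhs = 1, matching y values: 1, 16 (2 points).
  x = 5: rhs = 12, matching y values: none (0 points).
  x = 6: rhs = 2, matching y values: 6, 11 (2 points).
  x = 7: rhs = 11, matching y values: none (0 points).
  x = 8: rhs = 11, matching y values: none (0 points).
  x = 9: rhs = 8, matching y values: 5, 12 (2 points).
  x = 10: rhs = 8, matching y values: 5, 12 (2 points).
  x = 11: rhs = 0, matching y values: 0 (1 points).
  x = 12: rhs = 7, matching y values: none (0 points).
  x = 13: rhs = 1, matching y values: 1, 16 (2 points).
  x = 14: rhs = 5, matching y values: none (0 points).
  x = 15: rhs = 8, matching y values: 5, 12 (2 points).
  x = 16: rhs = 16, matching y values: 4, 13 (2 points).
Total affine count: 17.
Full point count |E(F_17)| = 17 + 1 = 18.
Hasse bound: |18 − (17+1)| = |0| = 0 ≤ 2√17 ≈ 8.2462 ✓.


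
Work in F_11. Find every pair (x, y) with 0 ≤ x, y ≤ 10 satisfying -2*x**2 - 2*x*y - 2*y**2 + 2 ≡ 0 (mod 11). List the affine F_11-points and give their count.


Affine F_11-points: {(0, 1), (0, 10), (1, 0), (1, 10), (2, 2), (2, 7), (4, 9), (7, 2), (9, 4), (9, 9), (10, 0), (10, 1)}; count = 12.

For each of the 121 pairs (x, y) ∈ F_11², evaluate f(x, y) mod 11. Record the zeros.
  x = 0: [0↦2, 1↦0, 2↦5, 3↦6, 4↦3, 5↦7, 6↦7, 7↦3, 8↦6, 9↦5, 10↦0]  zeros at y ∈ {1, 10}
  x = 1: [0↦0, 1↦7, 2↦10, 3↦9, 4↦4, 5↦6, 6↦4, 7↦9, 8↦10, 9↦7, 10↦0]  zeros at y ∈ {0, 10}
  x = 2: [0↦5, 1↦10, 2↦0, 3↦8, 4↦1, 5↦1, 6↦8, 7↦0, 8↦10, 9↦5, 10↦7]  zeros at y ∈ {2, 7}
  x = 3: [0↦6, 1↦9, 2↦8, 3↦3, 4↦5, 5↦3, 6↦8, 7↦9, 8↦6, 9↦10, 10↦10]  zeros at y ∈ ∅
  x = 4: [0↦3, 1↦4, 2↦1, 3↦5, 4↦5, 5↦1, 6↦4, 7↦3, 8↦9, 9↦0, 10↦9]  zeros at y ∈ {9}
  x = 5: [0↦7, 1↦6, 2↦1, 3↦3, 4↦1, 5↦6, 6↦7, 7↦4, 8↦8, 9↦8, 10↦4]  zeros at y ∈ ∅
  x = 6: [0↦7, 1↦4, 2↦8, 3↦8, 4↦4, 5↦7, 6↦6, 7↦1, 8↦3, 9↦1, 10↦6]  zeros at y ∈ ∅
  x = 7: [0↦3, 1↦9, 2↦0, 3↦9, 4↦3, 5↦4, 6↦1, 7↦5, 8↦5, 9↦1, 10↦4]  zeros at y ∈ {2}
  x = 8: [0↦6, 1↦10, 2↦10, 3↦6, 4↦9, 5↦8, 6↦3, 7↦5, 8↦3, 9↦8, 10↦9]  zeros at y ∈ ∅
  x = 9: [0↦5, 1↦7, 2↦5, 3↦10, 4↦0, 5↦8, 6↦1, 7↦1, 8↦8, 9↦0, 10↦10]  zeros at y ∈ {4, 9}
  x = 10: [0↦0, 1↦0, 2↦7, 3↦10, 4↦9, 5↦4, 6↦6, 7↦4, 8↦9, 9↦10, 10↦7]  zeros at y ∈ {0, 1}
Collecting zeros: affine points = {(0, 1), (0, 10), (1, 0), (1, 10), (2, 2), (2, 7), (4, 9), (7, 2), (9, 4), (9, 9), (10, 0), (10, 1)}.
Total count |C(F_11)_aff| = 12.


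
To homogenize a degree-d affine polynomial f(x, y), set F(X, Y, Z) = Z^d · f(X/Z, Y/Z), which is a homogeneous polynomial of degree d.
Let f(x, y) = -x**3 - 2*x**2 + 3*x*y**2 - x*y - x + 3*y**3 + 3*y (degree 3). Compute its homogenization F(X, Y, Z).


F(X, Y, Z) = -X**3 - 2*X**2*Z + 3*X*Y**2 - X*Y*Z - X*Z**2 + 3*Y**3 + 3*Y*Z**2

deg(f) = 3.
Substitute x = X/Z, y = Y/Z into f, then multiply by Z^3.
  monomial -1·x^3·y^0 ↦ -1·X^3·Y^0·Z^0.
  monomial -2·x^2·y^0 ↦ -2·X^2·Y^0·Z^1.
  monomial 3·x^1·y^2 ↦ 3·X^1·Y^2·Z^0.
  monomial -1·x^1·y^1 ↦ -1·X^1·Y^1·Z^1.
  monomial -1·x^1·y^0 ↦ -1·X^1·Y^0·Z^2.
  monomial 3·x^0·y^3 ↦ 3·X^0·Y^3·Z^0.
  monomial 3·x^0·y^1 ↦ 3·X^0·Y^1·Z^2.
Collecting: F(X, Y, Z) = -X**3 - 2*X**2*Z + 3*X*Y**2 - X*Y*Z - X*Z**2 + 3*Y**3 + 3*Y*Z**2.


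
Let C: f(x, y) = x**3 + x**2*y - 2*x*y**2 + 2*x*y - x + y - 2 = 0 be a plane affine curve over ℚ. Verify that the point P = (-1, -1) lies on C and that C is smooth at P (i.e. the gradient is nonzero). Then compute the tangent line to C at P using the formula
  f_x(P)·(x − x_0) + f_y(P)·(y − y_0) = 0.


Tangent line at P: -4*y - 4 = 0.

Step 1: f(-1, -1) = 0, so P lies on C.
Step 2: partial derivatives
  f_x(x, y) = 3*x**2 + 2*x*y - 2*y**2 + 2*y - 1, f_y(x, y) = x**2 - 4*x*y + 2*x + 1.
  f_x(P) = 0, f_y(P) = -4 (gradient nonzero, so P is smooth).
Step 3: tangent line at P: 0·(x − -1) + -4·(y − -1) = 0.
Expanding: -4*y - 4 = 0.


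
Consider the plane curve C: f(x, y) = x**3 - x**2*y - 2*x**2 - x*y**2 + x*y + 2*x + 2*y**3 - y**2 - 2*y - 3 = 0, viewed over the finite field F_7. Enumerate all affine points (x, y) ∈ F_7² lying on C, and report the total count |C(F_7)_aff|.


Affine F_7-points: {(1, 3), (2, 6), (3, 6), (5, 1), (6, 2)}; count = 5.

For each of the 49 pairs (x, y) ∈ F_7², evaluate f(x, y) mod 7. Record the zeros.
  x = 0: [0↦4, 1↦3, 2↦5, 3↦1, 4↦3, 5↦2, 6↦3]  zeros at y ∈ ∅
  x = 1: [0↦5, 1↦3, 2↦2, 3↦0, 4↦2, 5↦6, 6↦3]  zeros at y ∈ {3}
  x = 2: [0↦1, 1↦3, 2↦4, 3↦2, 4↦2, 5↦2, 6↦0]  zeros at y ∈ {6}
  x = 3: [0↦5, 1↦2, 2↦3, 3↦6, 4↦2, 5↦3, 6↦0]  zeros at y ∈ {6}
  x = 4: [0↦2, 1↦6, 2↦5, 3↦4, 4↦1, 5↦1, 6↦2]  zeros at y ∈ ∅
  x = 5: [0↦5, 1↦0, 2↦2, 3↦2, 4↦5, 5↦2, 6↦5]  zeros at y ∈ {1}
  x = 6: [0↦6, 1↦4, 2↦0, 3↦6, 4↦6, 5↦5, 6↦1]  zeros at y ∈ {2}
Collecting zeros: affine points = {(1, 3), (2, 6), (3, 6), (5, 1), (6, 2)}.
Total count |C(F_7)_aff| = 5.


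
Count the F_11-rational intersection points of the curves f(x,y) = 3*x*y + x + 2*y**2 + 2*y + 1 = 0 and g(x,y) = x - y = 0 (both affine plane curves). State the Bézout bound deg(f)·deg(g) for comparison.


Common zeros: {(3, 3)}; count = 1; Bézout bound = 2.

deg(f) = 2, deg(g) = 1, so Bézout bound = 2.
Scan x ∈ F_11. For each x, list the y ∈ F_11 with f(x, y) ≡ 0 and those with g(x, y) ≡ 0 (mod 11); the common zeros in that column are the intersection.
  x = 0: f ≡ 0 at y ∈ ∅; g ≡ 0 at y ∈ {0}; common: ∅.
  x = 1: f ≡ 0 at y ∈ {5, 9}; g ≡ 0 at y ∈ {1}; common: ∅.
  x = 2: f ≡ 0 at y ∈ ∅; g ≡ 0 at y ∈ {2}; common: ∅.
  x = 3: f ≡ 0 at y ∈ {3, 8}; g ≡ 0 at y ∈ {3}; common: {3}.
  x = 4: f ≡ 0 at y ∈ ∅; g ≡ 0 at y ∈ {4}; common: ∅.
  x = 5: f ≡ 0 at y ∈ ∅; g ≡ 0 at y ∈ {5}; common: ∅.
  x = 6: f ≡ 0 at y ∈ {2, 10}; g ≡ 0 at y ∈ {6}; common: ∅.
  x = 7: f ≡ 0 at y ∈ {1, 4}; g ≡ 0 at y ∈ {7}; common: ∅.
  x = 8: f ≡ 0 at y ∈ ∅; g ≡ 0 at y ∈ {8}; common: ∅.
  x = 9: f ≡ 0 at y ∈ ∅; g ≡ 0 at y ∈ {9}; common: ∅.
  x = 10: f ≡ 0 at y ∈ {0, 6}; g ≡ 0 at y ∈ {10}; common: ∅.
Collecting: common zeros = {(3, 3)}, so the count is 1.
Comparison with the Bézout bound: 1 ≤ 2 = deg(f)·deg(g), as expected for curves with no common component (the affine F_11-count falls short of the bound because intersections may lie at infinity, over extension fields, or carry multiplicity).


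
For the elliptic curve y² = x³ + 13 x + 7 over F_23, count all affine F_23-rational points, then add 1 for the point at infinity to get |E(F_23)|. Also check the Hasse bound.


Affine points = {(2, 8), (2, 15), (3, 2), (3, 21), (4, 10), (4, 13), (5, 6), (5, 17), (6, 5), (6, 18), (7, 2), (7, 21), (8, 5), (8, 18), (9, 5), (9, 18), (11, 3), (11, 20), (13, 2), (13, 21), (14, 9), (14, 14), (15, 9), (15, 14), (17, 9), (17, 14), (18, 1), (18, 22), (19, 11), (19, 12), (22, 4), (22, 19)}; affine count = 32; |E(F_23)| = 33.

Discriminant check: Δ ∝ 4a³ + 27b² = 4·13³ + 27·7² = 4·2197 + 27·49 ≡ 14 (mod 23). Nonzero ⇒ E is nonsingular.
For each x ∈ F_23, compute rhs = x³ + 13·x + 7 mod 23, then count y ∈ F_23 with y² ≡ rhs.
  x = 0: rhs = 7, matching y values: none (0 points).
  x = 1: rhs = 21, matching y values: none (0 points).
  x = 2: rhs = 18, matching y values: 8, 15 (2 points).
  x = 3: rhs = 4, matching y values: 2, 21 (2 points).
  x = 4: rhs = 8, matching y values: 10, 13 (2 points).
  x = 5: rhs = 13, matching y values: 6, 17 (2 points).
  x = 6: rhs = 2, matching y values: 5, 18 (2 points).
  x = 7: rhs = 4, matching y values: 2, 21 (2 points).
  x = 8: rhs = 2, matching y values: 5, 18 (2 points).
  x = 9: rhs = 2, matching y values: 5, 18 (2 points).
  x = 10: rhs = 10, matching y values: none (0 points).
  x = 11: rhs = 9, matching y values: 3, 20 (2 points).
  x = 12: rhs = 5, matching y values: none (0 points).
  x = 13: rhs = 4, matching y values: 2, 21 (2 points).
  x = 14: rhs = 12, matching y values: 9, 14 (2 points).
  x = 15: rhs = 12, matching y values: 9, 14 (2 points).
  x = 16: rhs = 10, matching y values: none (0 points).
  x = 17: rhs = 12, matching y values: 9, 14 (2 points).
  x = 18: rhs = 1, matching y values: 1, 22 (2 points).
  x = 19: rhs = 6, matching y values: 11, 12 (2 points).
  x = 20: rhs = 10, matching y values: none (0 points).
  x = 21: rhs = 19, matching y values: none (0 points).
  x = 22: rhs = 16, matching y values: 4, 19 (2 points).
Total affine count: 32.
Full point count |E(F_23)| = 32 + 1 = 33.
Hasse bound: |33 − (23+1)| = |9| = 9 ≤ 2√23 ≈ 9.5917 ✓.


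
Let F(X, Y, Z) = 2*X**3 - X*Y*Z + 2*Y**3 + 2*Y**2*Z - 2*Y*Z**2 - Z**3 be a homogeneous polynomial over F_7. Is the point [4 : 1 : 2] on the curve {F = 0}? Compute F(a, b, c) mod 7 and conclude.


F(4,1,2) ≡ 5 (mod 7); P is NOT on the curve.

Evaluate F(4, 1, 2) term-by-term (mod 7).
  2*X**3 ↦ 2·64·1·1 = 128
  -X*Y*Z ↦ -1·4·1·2 = -8
  2*Y**3 ↦ 2·1·1·1 = 2
  2*Y**2*Z ↦ 2·1·1·2 = 4
  -2*Y*Z**2 ↦ -2·1·1·4 = -8
  -Z**3 ↦ -1·1·1·8 = -8
Sum: F(4, 1, 2) = (128) + (-8) + (2) + (4) + (-8) + (-8) = 110.
Reducing mod 7: 110 ≡ 5 (mod 7).
Since F(a, b, c) ≡ 5 ≠ 0 (mod 7), P does NOT lie on the curve.


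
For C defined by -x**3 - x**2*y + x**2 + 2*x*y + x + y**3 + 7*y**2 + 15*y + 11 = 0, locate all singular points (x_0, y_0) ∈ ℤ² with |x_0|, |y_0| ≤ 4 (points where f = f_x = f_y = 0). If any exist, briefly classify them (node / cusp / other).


Singular points: {(1, -2)}; classification: cusp.

Compute partial derivatives:
  f_x = -3*x**2 - 2*x*y + 2*x + 2*y + 1.
  f_y = -x**2 + 2*x + 3*y**2 + 14*y + 15.
Scan x_0 ∈ {−4, ..., 4}. For each x_0, f_y(x_0, y) is a polynomial in y; find its integer roots y ∈ {−4, ..., 4}, then test f_x and f at those candidates.
  x = -4: f_y(-4, y) = 3*y**2 + 14*y - 9; no integer root y with |y| ≤ 4.
  x = -3: f_y(-3, y) = 3*y**2 + 14*y; vanishes at y ∈ {0}. (-3, 0): f_x = -32 ≠ 0.
  x = -2: f_y(-2, y) = 3*y**2 + 14*y + 7; no integer root y with |y| ≤ 4.
  x = -1: f_y(-1, y) = 3*y**2 + 14*y + 12; no integer root y with |y| ≤ 4.
  x = 0: f_y(0, y) = 3*y**2 + 14*y + 15; vanishes at y ∈ {-3}. (0, -3): f_x = -5 ≠ 0.
  x = 1: f_y(1, y) = 3*y**2 + 14*y + 16; vanishes at y ∈ {-2}. (1, -2): f_x = 0, f = 0 — SINGULAR.
  x = 2: f_y(2, y) = 3*y**2 + 14*y + 15; vanishes at y ∈ {-3}. (2, -3): f_x = -1 ≠ 0.
  x = 3: f_y(3, y) = 3*y**2 + 14*y + 12; no integer root y with |y| ≤ 4.
  x = 4: f_y(4, y) = 3*y**2 + 14*y + 7; no integer root y with |y| ≤ 4.
Only singular point on the grid: (1, -2).
Classify: substitute x = 1 + u, y = -2 + v and expand: f = -u**3 - u**2*v + v**3 + v**2.
No constant or linear terms (consistent with a singular point). Quadratic part: v**2. Cubic part: -u**3 - u**2*v + v**3.
The quadratic part v**2 is a perfect square, so there is a single (double) tangent line v = 0, i.e. y = -2. Restricting the cubic part to that line (v = 0) leaves -u**3 ≠ 0, so f is not divisible by v and the branch is v² ≈ u**3 to lowest order — this is a cusp.
Classification: cusp.


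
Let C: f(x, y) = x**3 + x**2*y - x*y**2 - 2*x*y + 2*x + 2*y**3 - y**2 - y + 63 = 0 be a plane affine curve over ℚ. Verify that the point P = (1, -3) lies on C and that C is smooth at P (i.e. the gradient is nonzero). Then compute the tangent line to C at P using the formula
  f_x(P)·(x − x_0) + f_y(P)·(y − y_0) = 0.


Tangent line at P: -4*x + 64*y + 196 = 0.

Step 1: f(1, -3) = 0, so P lies on C.
Step 2: partial derivatives
  f_x(x, y) = 3*x**2 + 2*x*y - y**2 - 2*y + 2, f_y(x, y) = x**2 - 2*x*y - 2*x + 6*y**2 - 2*y - 1.
  f_x(P) = -4, f_y(P) = 64 (gradient nonzero, so P is smooth).
Step 3: tangent line at P: -4·(x − 1) + 64·(y − -3) = 0.
Expanding: -4*x + 64*y + 196 = 0.


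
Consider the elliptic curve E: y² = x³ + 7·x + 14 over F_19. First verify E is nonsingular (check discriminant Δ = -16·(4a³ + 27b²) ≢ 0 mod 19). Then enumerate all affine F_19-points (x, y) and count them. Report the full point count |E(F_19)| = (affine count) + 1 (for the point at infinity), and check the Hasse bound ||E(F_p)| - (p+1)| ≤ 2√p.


Affine points = {(2, 6), (2, 13), (3, 9), (3, 10), (4, 7), (4, 12), (6, 5), (6, 14), (7, 8), (7, 11), (10, 1), (10, 18), (11, 4), (11, 15), (14, 5), (14, 14), (15, 6), (15, 13), (16, 2), (16, 17), (17, 7), (17, 12), (18, 5), (18, 14)}; affine count = 24; |E(F_19)| = 25.

Discriminant check: Δ ∝ 4a³ + 27b² = 4·7³ + 27·14² = 4·343 + 27·196 ≡ 14 (mod 19). Nonzero ⇒ E is nonsingular.
For each x ∈ F_19, compute rhs = x³ + 7·x + 14 mod 19, then count y ∈ F_19 with y² ≡ rhs.
  x = 0: rhs = 14, matching y values: none (0 points).
  x = 1: rhs = 3, matching y values: none (0 points).
  x = 2: rhs = 17, matching y values: 6, 13 (2 points).
  x = 3: rhs = 5, matching y values: 9, 10 (2 points).
  x = 4: rhs = 11, matching y values: 7, 12 (2 points).
  x = 5: rhs = 3, matching y values: none (0 points).
  x = 6: rhs = 6, matching y values: 5, 14 (2 points).
  x = 7: rhs = 7, matching y values: 8, 11 (2 points).
  x = 8: rhs = 12, matching y values: none (0 points).
  x = 9: rhs = 8, matching y values: none (0 points).
  x = 10: rhs = 1, matching y values: 1, 18 (2 points).
  x = 11: rhs = 16, matching y values: 4, 15 (2 points).
  x = 12: rhs = 2, matching y values: none (0 points).
  x = 13: rhs = 3, matching y values: none (0 points).
  x = 14: rhs = 6, matching y values: 5, 14 (2 points).
  x = 15: rhs = 17, matching y values: 6, 13 (2 points).
  x = 16: rhs = 4, matching y values: 2, 17 (2 points).
  x = 17: rhs = 11, matching y values: 7, 12 (2 points).
  x = 18: rhs = 6, matching y values: 5, 14 (2 points).
Total affine count: 24.
Full point count |E(F_19)| = 24 + 1 = 25.
Hasse bound: |25 − (19+1)| = |5| = 5 ≤ 2√19 ≈ 8.7178 ✓.
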